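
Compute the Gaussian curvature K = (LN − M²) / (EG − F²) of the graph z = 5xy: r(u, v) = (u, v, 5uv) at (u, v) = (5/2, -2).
K = -400/1058841

Coefficients of the first fundamental form: E = 25*v^2 + 1, F = 25*u*v, G = 25*u^2 + 1.
Coefficients of the second fundamental form: L = 0, M = 5/sqrt(25*u^2 + 25*v^2 + 1), N = 0.
Assemble K = (LN − M²)/(EG − F²) = -25/(625*u^4 + 1250*u^2*v^2 + 50*u^2 + 625*v^4 + 50*v^2 + 1). At (u, v) = (5/2, -2): K = -400/1058841.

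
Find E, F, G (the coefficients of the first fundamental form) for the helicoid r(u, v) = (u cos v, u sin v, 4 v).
E = 1;  F = 0;  G = u^2 + 16

Compute partials: r_u = (cos(v), sin(v), 0), r_v = (-u*sin(v), u*cos(v), 4). Then
  E = r_u · r_u = 1,
  F = r_u · r_v = 0,
  G = r_v · r_v = u^2 + 16.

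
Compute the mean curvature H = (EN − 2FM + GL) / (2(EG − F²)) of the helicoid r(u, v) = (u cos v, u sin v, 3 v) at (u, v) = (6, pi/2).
H = 0

With E = 1, F = 0, G = u^2 + 9, L = 0, M = -3/sqrt(u^2 + 9), N = 0, assemble
  H = (EN − 2FM + GL) / (2(EG − F²)) = 0.
At (u, v) = (6, pi/2): H = 0.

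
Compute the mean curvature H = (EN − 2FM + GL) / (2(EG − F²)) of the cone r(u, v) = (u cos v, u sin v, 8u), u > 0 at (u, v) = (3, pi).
H = 4*sqrt(65)/195

With E = 65, F = 0, G = u^2, L = 0, M = 0, N = 8*sqrt(65)*u^2/(65*Abs(u)), assemble
  H = (EN − 2FM + GL) / (2(EG − F²)) = 4*sqrt(65)/(65*Abs(u)).
At (u, v) = (3, pi): H = 4*sqrt(65)/195.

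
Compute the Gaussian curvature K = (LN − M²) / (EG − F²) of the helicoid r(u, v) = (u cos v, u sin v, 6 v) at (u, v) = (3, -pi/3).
K = -4/225

Coefficients of the first fundamental form: E = 1, F = 0, G = u^2 + 36.
Coefficients of the second fundamental form: L = 0, M = -6/sqrt(u^2 + 36), N = 0.
Assemble K = (LN − M²)/(EG − F²) = -36/(u^2 + 36)^2. At (u, v) = (3, -pi/3): K = -4/225.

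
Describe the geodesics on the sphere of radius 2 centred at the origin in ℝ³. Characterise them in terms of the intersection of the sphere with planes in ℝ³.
Geodesics on the sphere of radius 2 are great circles — circles of radius 2 obtained as the intersection of the sphere with planes through the origin (the centre of the sphere).

A curve α(t) of nonzero constant speed on the sphere of radius 2 is a geodesic iff its acceleration α̈ is everywhere normal to the surface, i.e. parallel to the radial vector α(t). Then d/dt(α × α̇) = α̇ × α̇ + α × α̈ = 0, so α × α̇ is a constant vector n ≠ 0 and α(t) · n = 0 for all t: α lies in the plane through the origin with normal n. The intersection of that plane with the sphere is a circle of radius 2 (a great circle). Conversely, a great circle traversed at constant speed has centripetal acceleration pointing at the origin, hence normal to the sphere, so every great circle is a geodesic.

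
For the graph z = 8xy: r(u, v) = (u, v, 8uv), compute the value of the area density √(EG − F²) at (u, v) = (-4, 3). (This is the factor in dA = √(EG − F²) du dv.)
√(EG − F²)|_{(-4, 3)} = sqrt(1601)

E = 64*v^2 + 1, F = 64*u*v, G = 64*u^2 + 1, so EG − F² = 64*u^2 + 64*v^2 + 1. Taking the positive square root: √(EG − F²) = sqrt(64*u^2 + 64*v^2 + 1). At (u, v) = (-4, 3): sqrt(1601).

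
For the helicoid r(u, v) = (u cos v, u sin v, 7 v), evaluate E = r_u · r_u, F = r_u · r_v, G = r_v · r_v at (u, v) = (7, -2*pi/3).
E = 1;  F = 0;  G = 98

Partials: r_u = (cos(v), sin(v), 0), r_v = (-u*sin(v), u*cos(v), 7). As functions of (u, v):
  E = r_u · r_u = 1,
  F = r_u · r_v = 0,
  G = r_v · r_v = u^2 + 49.
Evaluating at (u, v) = (7, -2*pi/3): E = 1, F = 0, G = 98.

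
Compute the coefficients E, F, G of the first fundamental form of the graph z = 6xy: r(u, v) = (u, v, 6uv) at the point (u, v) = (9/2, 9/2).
E = 730;  F = 729;  G = 730

Partials: r_u = (1, 0, 6*v), r_v = (0, 1, 6*u). As functions of (u, v):
  E = r_u · r_u = 36*v^2 + 1,
  F = r_u · r_v = 36*u*v,
  G = r_v · r_v = 36*u^2 + 1.
Evaluating at (u, v) = (9/2, 9/2): E = 730, F = 729, G = 730.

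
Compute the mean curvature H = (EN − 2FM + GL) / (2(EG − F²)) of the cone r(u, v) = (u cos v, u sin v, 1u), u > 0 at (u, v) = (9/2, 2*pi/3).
H = sqrt(2)/18

With E = 2, F = 0, G = u^2, L = 0, M = 0, N = sqrt(2)*u^2/(2*Abs(u)), assemble
  H = (EN − 2FM + GL) / (2(EG − F²)) = sqrt(2)/(4*Abs(u)).
At (u, v) = (9/2, 2*pi/3): H = sqrt(2)/18.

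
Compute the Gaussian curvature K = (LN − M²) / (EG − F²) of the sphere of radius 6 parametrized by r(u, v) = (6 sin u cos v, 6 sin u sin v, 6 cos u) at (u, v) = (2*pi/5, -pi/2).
K = 1/36

Coefficients of the first fundamental form: E = 36, F = 0, G = 36*sin(u)^2.
Coefficients of the second fundamental form: L = -6*sin(u)/Abs(sin(u)), M = 0, N = -6*sin(u)^3/Abs(sin(u)).
Assemble K = (LN − M²)/(EG − F²) = 1/36. At (u, v) = (2*pi/5, -pi/2): K = 1/36.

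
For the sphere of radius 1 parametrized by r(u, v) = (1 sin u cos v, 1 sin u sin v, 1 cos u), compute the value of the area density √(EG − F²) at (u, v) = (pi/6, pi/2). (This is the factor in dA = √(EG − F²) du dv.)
√(EG − F²)|_{(pi/6, pi/2)} = 1/2

E = 1, F = 0, G = sin(u)^2, so EG − F² = sin(u)^2. Taking the positive square root: √(EG − F²) = Abs(sin(u)). At (u, v) = (pi/6, pi/2): 1/2.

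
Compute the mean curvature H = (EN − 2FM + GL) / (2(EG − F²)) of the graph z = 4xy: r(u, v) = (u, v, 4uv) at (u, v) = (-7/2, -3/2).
H = -336*sqrt(233)/54289

With E = 16*v^2 + 1, F = 16*u*v, G = 16*u^2 + 1, L = 0, M = 4/sqrt(16*u^2 + 16*v^2 + 1), N = 0, assemble
  H = (EN − 2FM + GL) / (2(EG − F²)) = -64*u*v/(16*u^2 + 16*v^2 + 1)^(3/2).
At (u, v) = (-7/2, -3/2): H = -336*sqrt(233)/54289.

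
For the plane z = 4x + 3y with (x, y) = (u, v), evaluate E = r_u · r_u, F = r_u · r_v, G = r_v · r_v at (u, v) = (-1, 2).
E = 17;  F = 12;  G = 10

Partials: r_u = (1, 0, 4), r_v = (0, 1, 3). As functions of (u, v):
  E = r_u · r_u = 17,
  F = r_u · r_v = 12,
  G = r_v · r_v = 10.
Evaluating at (u, v) = (-1, 2): E = 17, F = 12, G = 10.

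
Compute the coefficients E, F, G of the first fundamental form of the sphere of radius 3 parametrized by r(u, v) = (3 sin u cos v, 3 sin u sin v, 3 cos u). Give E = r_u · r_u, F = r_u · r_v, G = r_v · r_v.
E = 9;  F = 0;  G = 9*sin(u)^2

Compute partials: r_u = (3*cos(u)*cos(v), 3*sin(v)*cos(u), -3*sin(u)), r_v = (-3*sin(u)*sin(v), 3*sin(u)*cos(v), 0). Then
  E = r_u · r_u = 9,
  F = r_u · r_v = 0,
  G = r_v · r_v = 9*sin(u)^2.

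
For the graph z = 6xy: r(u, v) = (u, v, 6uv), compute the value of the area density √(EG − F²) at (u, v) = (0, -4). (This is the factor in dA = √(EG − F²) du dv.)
√(EG − F²)|_{(0, -4)} = sqrt(577)

E = 36*v^2 + 1, F = 36*u*v, G = 36*u^2 + 1, so EG − F² = 36*u^2 + 36*v^2 + 1. Taking the positive square root: √(EG − F²) = sqrt(36*u^2 + 36*v^2 + 1). At (u, v) = (0, -4): sqrt(577).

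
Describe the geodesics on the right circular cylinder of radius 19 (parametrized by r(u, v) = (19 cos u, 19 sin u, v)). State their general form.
The cylinder is flat (K = 0) and locally isometric to the plane via the development (u, v) ↦ (19 u, v). Geodesics are the pre-images of straight lines: circles (v constant), vertical lines (u constant), and helices (v = c · u + d) for constants c, d.

A right cylinder has E = 19², F = 0, G = 1, so EG − F² = 19², and L = −19, M = N = 0, giving K = (LN − M²)/(EG − F²) = 0 everywhere. A flat surface is locally isometric to the Euclidean plane via the map (u, v) ↦ (19 u, v). Straight lines in the (x̃, ỹ) plane pull back to: (a) horizontal circles (v = const), (b) vertical generators (u = const), and (c) helices (19 u tan θ = v, i.e. v = c · u + d).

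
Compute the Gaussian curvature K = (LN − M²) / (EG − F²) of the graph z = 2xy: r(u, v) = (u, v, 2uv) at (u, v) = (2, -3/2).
K = -1/169

Coefficients of the first fundamental form: E = 4*v^2 + 1, F = 4*u*v, G = 4*u^2 + 1.
Coefficients of the second fundamental form: L = 0, M = 2/sqrt(4*u^2 + 4*v^2 + 1), N = 0.
Assemble K = (LN − M²)/(EG − F²) = -4/(16*u^4 + 32*u^2*v^2 + 8*u^2 + 16*v^4 + 8*v^2 + 1). At (u, v) = (2, -3/2): K = -1/169.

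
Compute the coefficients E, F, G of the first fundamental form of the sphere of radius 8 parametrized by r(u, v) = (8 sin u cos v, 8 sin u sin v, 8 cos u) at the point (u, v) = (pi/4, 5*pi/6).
E = 64;  F = 0;  G = 32

Partials: r_u = (8*cos(u)*cos(v), 8*sin(v)*cos(u), -8*sin(u)), r_v = (-8*sin(u)*sin(v), 8*sin(u)*cos(v), 0). As functions of (u, v):
  E = r_u · r_u = 64,
  F = r_u · r_v = 0,
  G = r_v · r_v = 64*sin(u)^2.
Evaluating at (u, v) = (pi/4, 5*pi/6): E = 64, F = 0, G = 32.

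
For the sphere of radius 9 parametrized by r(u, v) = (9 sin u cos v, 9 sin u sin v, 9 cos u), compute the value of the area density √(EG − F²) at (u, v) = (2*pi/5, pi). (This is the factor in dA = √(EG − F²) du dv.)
√(EG − F²)|_{(2*pi/5, pi)} = 81*sqrt(2*sqrt(5) + 10)/4

E = 81, F = 0, G = 81*sin(u)^2, so EG − F² = 6561*sin(u)^2. Taking the positive square root: √(EG − F²) = 81*Abs(sin(u)). At (u, v) = (2*pi/5, pi): 81*sqrt(2*sqrt(5) + 10)/4.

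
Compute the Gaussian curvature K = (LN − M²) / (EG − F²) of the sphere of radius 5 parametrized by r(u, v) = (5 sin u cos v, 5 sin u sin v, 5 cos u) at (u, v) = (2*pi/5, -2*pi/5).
K = 1/25

Coefficients of the first fundamental form: E = 25, F = 0, G = 25*sin(u)^2.
Coefficients of the second fundamental form: L = -5*sin(u)/Abs(sin(u)), M = 0, N = -5*sin(u)^3/Abs(sin(u)).
Assemble K = (LN − M²)/(EG − F²) = 1/25. At (u, v) = (2*pi/5, -2*pi/5): K = 1/25.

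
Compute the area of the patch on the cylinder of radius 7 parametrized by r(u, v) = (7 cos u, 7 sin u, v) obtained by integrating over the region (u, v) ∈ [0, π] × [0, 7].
Area = 49*pi

Area = ∫∫ √(EG − F²) du dv with √(EG − F²) = 7. Integrating over [0, π] × [0, 7] gives 49*pi.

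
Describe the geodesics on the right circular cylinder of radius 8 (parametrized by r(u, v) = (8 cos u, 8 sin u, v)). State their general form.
The cylinder is flat (K = 0) and locally isometric to the plane via the development (u, v) ↦ (8 u, v). Geodesics are the pre-images of straight lines: circles (v constant), vertical lines (u constant), and helices (v = c · u + d) for constants c, d.

A right cylinder has E = 8², F = 0, G = 1, so EG − F² = 8², and L = −8, M = N = 0, giving K = (LN − M²)/(EG − F²) = 0 everywhere. A flat surface is locally isometric to the Euclidean plane via the map (u, v) ↦ (8 u, v). Straight lines in the (x̃, ỹ) plane pull back to: (a) horizontal circles (v = const), (b) vertical generators (u = const), and (c) helices (8 u tan θ = v, i.e. v = c · u + d).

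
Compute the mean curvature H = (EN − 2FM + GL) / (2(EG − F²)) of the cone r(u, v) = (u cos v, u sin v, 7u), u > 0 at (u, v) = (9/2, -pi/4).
H = 7*sqrt(2)/90

With E = 50, F = 0, G = u^2, L = 0, M = 0, N = 7*sqrt(2)*u^2/(10*Abs(u)), assemble
  H = (EN − 2FM + GL) / (2(EG − F²)) = 7*sqrt(2)/(20*Abs(u)).
At (u, v) = (9/2, -pi/4): H = 7*sqrt(2)/90.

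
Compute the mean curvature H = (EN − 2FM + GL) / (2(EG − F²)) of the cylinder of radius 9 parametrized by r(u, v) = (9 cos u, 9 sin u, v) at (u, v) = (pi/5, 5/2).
H = -1/18

With E = 81, F = 0, G = 1, L = -9, M = 0, N = 0, assemble
  H = (EN − 2FM + GL) / (2(EG − F²)) = -1/18.
At (u, v) = (pi/5, 5/2): H = -1/18.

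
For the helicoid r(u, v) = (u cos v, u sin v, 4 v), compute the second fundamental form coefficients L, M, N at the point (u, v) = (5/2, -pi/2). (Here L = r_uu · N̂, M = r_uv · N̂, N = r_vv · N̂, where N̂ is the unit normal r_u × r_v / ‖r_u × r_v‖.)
L = 0;  M = -8*sqrt(89)/89;  N = 0

Compute the unit normal N̂(u, v) = (4*sin(v)/sqrt(u^2 + 16), -4*cos(v)/sqrt(u^2 + 16), u/sqrt(u^2 + 16)), and the second partials r_uu, r_uv, r_vv. Take dot products:
  L(u, v) = r_uu · N̂ = 0,
  M(u, v) = r_uv · N̂ = -4/sqrt(u^2 + 16),
  N(u, v) = r_vv · N̂ = 0.
Evaluating at (u, v) = (5/2, -pi/2):
  L = 0, M = -8*sqrt(89)/89, N = 0.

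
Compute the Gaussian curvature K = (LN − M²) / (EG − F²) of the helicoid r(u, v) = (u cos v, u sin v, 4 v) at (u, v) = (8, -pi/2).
K = -1/400

Coefficients of the first fundamental form: E = 1, F = 0, G = u^2 + 16.
Coefficients of the second fundamental form: L = 0, M = -4/sqrt(u^2 + 16), N = 0.
Assemble K = (LN − M²)/(EG − F²) = -16/(u^2 + 16)^2. At (u, v) = (8, -pi/2): K = -1/400.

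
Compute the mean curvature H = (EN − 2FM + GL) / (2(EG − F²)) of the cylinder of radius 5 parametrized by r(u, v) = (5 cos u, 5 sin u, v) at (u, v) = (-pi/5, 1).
H = -1/10

With E = 25, F = 0, G = 1, L = -5, M = 0, N = 0, assemble
  H = (EN − 2FM + GL) / (2(EG − F²)) = -1/10.
At (u, v) = (-pi/5, 1): H = -1/10.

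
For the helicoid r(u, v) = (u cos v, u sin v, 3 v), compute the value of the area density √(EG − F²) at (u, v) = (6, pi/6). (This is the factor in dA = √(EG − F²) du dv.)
√(EG − F²)|_{(6, pi/6)} = 3*sqrt(5)

E = 1, F = 0, G = u^2 + 9, so EG − F² = u^2 + 9. Taking the positive square root: √(EG − F²) = sqrt(u^2 + 9). At (u, v) = (6, pi/6): 3*sqrt(5).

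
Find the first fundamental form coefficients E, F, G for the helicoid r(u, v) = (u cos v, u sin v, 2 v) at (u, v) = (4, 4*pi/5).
E = 1;  F = 0;  G = 20

Partials: r_u = (cos(v), sin(v), 0), r_v = (-u*sin(v), u*cos(v), 2). As functions of (u, v):
  E = r_u · r_u = 1,
  F = r_u · r_v = 0,
  G = r_v · r_v = u^2 + 4.
Evaluating at (u, v) = (4, 4*pi/5): E = 1, F = 0, G = 20.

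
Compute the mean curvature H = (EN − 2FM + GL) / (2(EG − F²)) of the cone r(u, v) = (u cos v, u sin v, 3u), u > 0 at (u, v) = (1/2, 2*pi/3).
H = 3*sqrt(10)/10

With E = 10, F = 0, G = u^2, L = 0, M = 0, N = 3*sqrt(10)*u^2/(10*Abs(u)), assemble
  H = (EN − 2FM + GL) / (2(EG − F²)) = 3*sqrt(10)/(20*Abs(u)).
At (u, v) = (1/2, 2*pi/3): H = 3*sqrt(10)/10.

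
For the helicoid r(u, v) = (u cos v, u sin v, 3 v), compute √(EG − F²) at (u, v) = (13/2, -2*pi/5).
√(EG − F²)|_{(13/2, -2*pi/5)} = sqrt(205)/2

E = 1, F = 0, G = u^2 + 9; EG − F² = u^2 + 9; √(EG − F²) = sqrt(u^2 + 9). At the given point: sqrt(205)/2.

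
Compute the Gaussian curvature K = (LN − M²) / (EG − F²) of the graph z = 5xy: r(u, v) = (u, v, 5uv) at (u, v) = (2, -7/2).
K = -400/2653641

Coefficients of the first fundamental form: E = 25*v^2 + 1, F = 25*u*v, G = 25*u^2 + 1.
Coefficients of the second fundamental form: L = 0, M = 5/sqrt(25*u^2 + 25*v^2 + 1), N = 0.
Assemble K = (LN − M²)/(EG − F²) = -25/(625*u^4 + 1250*u^2*v^2 + 50*u^2 + 625*v^4 + 50*v^2 + 1). At (u, v) = (2, -7/2): K = -400/2653641.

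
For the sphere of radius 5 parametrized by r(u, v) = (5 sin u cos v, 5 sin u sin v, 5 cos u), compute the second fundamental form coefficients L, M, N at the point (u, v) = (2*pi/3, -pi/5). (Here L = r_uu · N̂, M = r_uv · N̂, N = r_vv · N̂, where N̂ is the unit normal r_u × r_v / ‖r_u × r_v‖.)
L = -5;  M = 0;  N = -15/4

Compute the unit normal N̂(u, v) = (sin(u)^2*cos(v)/Abs(sin(u)), sin(u)^2*sin(v)/Abs(sin(u)), sin(2*u)/(2*Abs(sin(u)))), and the second partials r_uu, r_uv, r_vv. Take dot products:
  L(u, v) = r_uu · N̂ = -5*sin(u)/Abs(sin(u)),
  M(u, v) = r_uv · N̂ = 0,
  N(u, v) = r_vv · N̂ = -5*sin(u)^3/Abs(sin(u)).
Evaluating at (u, v) = (2*pi/3, -pi/5):
  L = -5, M = 0, N = -15/4.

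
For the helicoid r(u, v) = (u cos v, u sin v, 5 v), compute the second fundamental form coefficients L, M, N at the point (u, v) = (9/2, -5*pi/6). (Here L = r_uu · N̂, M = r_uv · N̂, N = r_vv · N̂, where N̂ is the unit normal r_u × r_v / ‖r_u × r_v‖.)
L = 0;  M = -10*sqrt(181)/181;  N = 0

Compute the unit normal N̂(u, v) = (5*sin(v)/sqrt(u^2 + 25), -5*cos(v)/sqrt(u^2 + 25), u/sqrt(u^2 + 25)), and the second partials r_uu, r_uv, r_vv. Take dot products:
  L(u, v) = r_uu · N̂ = 0,
  M(u, v) = r_uv · N̂ = -5/sqrt(u^2 + 25),
  N(u, v) = r_vv · N̂ = 0.
Evaluating at (u, v) = (9/2, -5*pi/6):
  L = 0, M = -10*sqrt(181)/181, N = 0.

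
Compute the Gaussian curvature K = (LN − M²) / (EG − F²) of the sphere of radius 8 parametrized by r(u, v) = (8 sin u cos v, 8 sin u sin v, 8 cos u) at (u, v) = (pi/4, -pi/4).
K = 1/64

Coefficients of the first fundamental form: E = 64, F = 0, G = 64*sin(u)^2.
Coefficients of the second fundamental form: L = -8*sin(u)/Abs(sin(u)), M = 0, N = -8*sin(u)^3/Abs(sin(u)).
Assemble K = (LN − M²)/(EG − F²) = 1/64. At (u, v) = (pi/4, -pi/4): K = 1/64.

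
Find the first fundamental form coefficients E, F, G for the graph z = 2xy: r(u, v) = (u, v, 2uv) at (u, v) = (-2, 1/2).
E = 2;  F = -4;  G = 17

Partials: r_u = (1, 0, 2*v), r_v = (0, 1, 2*u). As functions of (u, v):
  E = r_u · r_u = 4*v^2 + 1,
  F = r_u · r_v = 4*u*v,
  G = r_v · r_v = 4*u^2 + 1.
Evaluating at (u, v) = (-2, 1/2): E = 2, F = -4, G = 17.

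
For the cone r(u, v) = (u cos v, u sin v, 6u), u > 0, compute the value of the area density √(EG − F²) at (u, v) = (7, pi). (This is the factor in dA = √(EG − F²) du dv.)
√(EG − F²)|_{(7, pi)} = 7*sqrt(37)

E = 37, F = 0, G = u^2, so EG − F² = 37*u^2. Taking the positive square root: √(EG − F²) = sqrt(37)*Abs(u). At (u, v) = (7, pi): 7*sqrt(37).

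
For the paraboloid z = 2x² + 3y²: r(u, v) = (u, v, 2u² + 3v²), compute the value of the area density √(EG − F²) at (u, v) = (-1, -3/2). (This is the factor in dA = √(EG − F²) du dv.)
√(EG − F²)|_{(-1, -3/2)} = 7*sqrt(2)

E = 16*u^2 + 1, F = 24*u*v, G = 36*v^2 + 1, so EG − F² = 16*u^2 + 36*v^2 + 1. Taking the positive square root: √(EG − F²) = sqrt(16*u^2 + 36*v^2 + 1). At (u, v) = (-1, -3/2): 7*sqrt(2).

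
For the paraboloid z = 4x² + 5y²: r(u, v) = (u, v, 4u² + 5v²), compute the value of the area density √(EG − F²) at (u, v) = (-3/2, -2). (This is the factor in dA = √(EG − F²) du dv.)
√(EG − F²)|_{(-3/2, -2)} = sqrt(545)

E = 64*u^2 + 1, F = 80*u*v, G = 100*v^2 + 1, so EG − F² = 64*u^2 + 100*v^2 + 1. Taking the positive square root: √(EG − F²) = sqrt(64*u^2 + 100*v^2 + 1). At (u, v) = (-3/2, -2): sqrt(545).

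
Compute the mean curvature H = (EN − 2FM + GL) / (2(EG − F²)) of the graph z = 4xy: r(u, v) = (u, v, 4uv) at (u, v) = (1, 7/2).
H = -224*sqrt(213)/45369

With E = 16*v^2 + 1, F = 16*u*v, G = 16*u^2 + 1, L = 0, M = 4/sqrt(16*u^2 + 16*v^2 + 1), N = 0, assemble
  H = (EN − 2FM + GL) / (2(EG − F²)) = -64*u*v/(16*u^2 + 16*v^2 + 1)^(3/2).
At (u, v) = (1, 7/2): H = -224*sqrt(213)/45369.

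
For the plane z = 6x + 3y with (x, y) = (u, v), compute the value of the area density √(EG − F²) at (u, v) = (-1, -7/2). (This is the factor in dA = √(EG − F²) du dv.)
√(EG − F²)|_{(-1, -7/2)} = sqrt(46)

E = 37, F = 18, G = 10, so EG − F² = 46. Taking the positive square root: √(EG − F²) = sqrt(46). At (u, v) = (-1, -7/2): sqrt(46).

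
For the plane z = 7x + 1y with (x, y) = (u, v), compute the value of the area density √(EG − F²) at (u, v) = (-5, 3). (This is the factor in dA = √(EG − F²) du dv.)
√(EG − F²)|_{(-5, 3)} = sqrt(51)

E = 50, F = 7, G = 2, so EG − F² = 51. Taking the positive square root: √(EG − F²) = sqrt(51). At (u, v) = (-5, 3): sqrt(51).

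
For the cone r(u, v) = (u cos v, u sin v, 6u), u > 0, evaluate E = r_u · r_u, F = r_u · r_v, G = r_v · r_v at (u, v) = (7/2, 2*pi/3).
E = 37;  F = 0;  G = 49/4

Partials: r_u = (cos(v), sin(v), 6), r_v = (-u*sin(v), u*cos(v), 0). As functions of (u, v):
  E = r_u · r_u = 37,
  F = r_u · r_v = 0,
  G = r_v · r_v = u^2.
Evaluating at (u, v) = (7/2, 2*pi/3): E = 37, F = 0, G = 49/4.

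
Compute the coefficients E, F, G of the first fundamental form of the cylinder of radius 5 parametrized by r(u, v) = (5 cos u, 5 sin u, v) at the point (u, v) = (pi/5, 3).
E = 25;  F = 0;  G = 1

Partials: r_u = (-5*sin(u), 5*cos(u), 0), r_v = (0, 0, 1). As functions of (u, v):
  E = r_u · r_u = 25,
  F = r_u · r_v = 0,
  G = r_v · r_v = 1.
Evaluating at (u, v) = (pi/5, 3): E = 25, F = 0, G = 1.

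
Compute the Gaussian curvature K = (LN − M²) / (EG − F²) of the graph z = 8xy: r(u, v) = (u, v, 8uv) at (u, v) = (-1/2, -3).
K = -64/351649

Coefficients of the first fundamental form: E = 64*v^2 + 1, F = 64*u*v, G = 64*u^2 + 1.
Coefficients of the second fundamental form: L = 0, M = 8/sqrt(64*u^2 + 64*v^2 + 1), N = 0.
Assemble K = (LN − M²)/(EG − F²) = -64/(4096*u^4 + 8192*u^2*v^2 + 128*u^2 + 4096*v^4 + 128*v^2 + 1). At (u, v) = (-1/2, -3): K = -64/351649.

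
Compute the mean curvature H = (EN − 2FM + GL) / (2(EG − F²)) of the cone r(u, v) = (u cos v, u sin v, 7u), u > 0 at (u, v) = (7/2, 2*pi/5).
H = sqrt(2)/10

With E = 50, F = 0, G = u^2, L = 0, M = 0, N = 7*sqrt(2)*u^2/(10*Abs(u)), assemble
  H = (EN − 2FM + GL) / (2(EG − F²)) = 7*sqrt(2)/(20*Abs(u)).
At (u, v) = (7/2, 2*pi/5): H = sqrt(2)/10.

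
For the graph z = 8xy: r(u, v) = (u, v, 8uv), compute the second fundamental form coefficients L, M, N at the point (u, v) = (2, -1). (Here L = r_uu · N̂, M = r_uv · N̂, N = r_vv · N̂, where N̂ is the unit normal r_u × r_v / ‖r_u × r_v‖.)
L = 0;  M = 8*sqrt(321)/321;  N = 0

Compute the unit normal N̂(u, v) = (-8*v/sqrt(64*u^2 + 64*v^2 + 1), -8*u/sqrt(64*u^2 + 64*v^2 + 1), 1/sqrt(64*u^2 + 64*v^2 + 1)), and the second partials r_uu, r_uv, r_vv. Take dot products:
  L(u, v) = r_uu · N̂ = 0,
  M(u, v) = r_uv · N̂ = 8/sqrt(64*u^2 + 64*v^2 + 1),
  N(u, v) = r_vv · N̂ = 0.
Evaluating at (u, v) = (2, -1):
  L = 0, M = 8*sqrt(321)/321, N = 0.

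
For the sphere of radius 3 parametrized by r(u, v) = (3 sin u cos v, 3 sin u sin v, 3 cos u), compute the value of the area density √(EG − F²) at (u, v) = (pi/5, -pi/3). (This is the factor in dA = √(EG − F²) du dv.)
√(EG − F²)|_{(pi/5, -pi/3)} = 9*sqrt(10 - 2*sqrt(5))/4

E = 9, F = 0, G = 9*sin(u)^2, so EG − F² = 81*sin(u)^2. Taking the positive square root: √(EG − F²) = 9*Abs(sin(u)). At (u, v) = (pi/5, -pi/3): 9*sqrt(10 - 2*sqrt(5))/4.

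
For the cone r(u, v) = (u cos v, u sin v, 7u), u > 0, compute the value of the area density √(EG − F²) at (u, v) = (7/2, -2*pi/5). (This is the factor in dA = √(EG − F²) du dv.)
√(EG − F²)|_{(7/2, -2*pi/5)} = 35*sqrt(2)/2

E = 50, F = 0, G = u^2, so EG − F² = 50*u^2. Taking the positive square root: √(EG − F²) = 5*sqrt(2)*Abs(u). At (u, v) = (7/2, -2*pi/5): 35*sqrt(2)/2.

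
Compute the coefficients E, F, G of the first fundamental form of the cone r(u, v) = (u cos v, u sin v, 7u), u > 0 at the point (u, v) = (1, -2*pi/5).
E = 50;  F = 0;  G = 1

Partials: r_u = (cos(v), sin(v), 7), r_v = (-u*sin(v), u*cos(v), 0). As functions of (u, v):
  E = r_u · r_u = 50,
  F = r_u · r_v = 0,
  G = r_v · r_v = u^2.
Evaluating at (u, v) = (1, -2*pi/5): E = 50, F = 0, G = 1.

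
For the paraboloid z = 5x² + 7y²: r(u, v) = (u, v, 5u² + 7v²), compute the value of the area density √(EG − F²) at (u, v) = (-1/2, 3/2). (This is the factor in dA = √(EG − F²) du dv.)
√(EG − F²)|_{(-1/2, 3/2)} = sqrt(467)

E = 100*u^2 + 1, F = 140*u*v, G = 196*v^2 + 1, so EG − F² = 100*u^2 + 196*v^2 + 1. Taking the positive square root: √(EG − F²) = sqrt(100*u^2 + 196*v^2 + 1). At (u, v) = (-1/2, 3/2): sqrt(467).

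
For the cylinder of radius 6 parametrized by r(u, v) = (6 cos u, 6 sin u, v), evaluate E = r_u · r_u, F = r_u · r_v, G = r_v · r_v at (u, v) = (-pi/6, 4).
E = 36;  F = 0;  G = 1

Partials: r_u = (-6*sin(u), 6*cos(u), 0), r_v = (0, 0, 1). As functions of (u, v):
  E = r_u · r_u = 36,
  F = r_u · r_v = 0,
  G = r_v · r_v = 1.
Evaluating at (u, v) = (-pi/6, 4): E = 36, F = 0, G = 1.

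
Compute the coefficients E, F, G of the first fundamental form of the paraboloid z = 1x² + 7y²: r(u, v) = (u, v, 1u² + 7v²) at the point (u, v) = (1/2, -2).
E = 2;  F = -28;  G = 785

Partials: r_u = (1, 0, 2*u), r_v = (0, 1, 14*v). As functions of (u, v):
  E = r_u · r_u = 4*u^2 + 1,
  F = r_u · r_v = 28*u*v,
  G = r_v · r_v = 196*v^2 + 1.
Evaluating at (u, v) = (1/2, -2): E = 2, F = -28, G = 785.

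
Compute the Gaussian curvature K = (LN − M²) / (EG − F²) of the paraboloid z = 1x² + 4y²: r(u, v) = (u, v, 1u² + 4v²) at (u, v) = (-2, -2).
K = 16/74529

Coefficients of the first fundamental form: E = 4*u^2 + 1, F = 16*u*v, G = 64*v^2 + 1.
Coefficients of the second fundamental form: L = 2/sqrt(4*u^2 + 64*v^2 + 1), M = 0, N = 8/sqrt(4*u^2 + 64*v^2 + 1).
Assemble K = (LN − M²)/(EG − F²) = 16/(16*u^4 + 512*u^2*v^2 + 8*u^2 + 4096*v^4 + 128*v^2 + 1). At (u, v) = (-2, -2): K = 16/74529.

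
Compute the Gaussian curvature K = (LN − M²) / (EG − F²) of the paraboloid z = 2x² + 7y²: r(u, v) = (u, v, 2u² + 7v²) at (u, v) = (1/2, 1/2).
K = 14/729

Coefficients of the first fundamental form: E = 16*u^2 + 1, F = 56*u*v, G = 196*v^2 + 1.
Coefficients of the second fundamental form: L = 4/sqrt(16*u^2 + 196*v^2 + 1), M = 0, N = 14/sqrt(16*u^2 + 196*v^2 + 1).
Assemble K = (LN − M²)/(EG − F²) = 56/(256*u^4 + 6272*u^2*v^2 + 32*u^2 + 38416*v^4 + 392*v^2 + 1). At (u, v) = (1/2, 1/2): K = 14/729.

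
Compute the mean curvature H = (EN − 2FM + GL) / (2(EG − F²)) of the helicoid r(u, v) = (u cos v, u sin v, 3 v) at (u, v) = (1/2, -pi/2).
H = 0

With E = 1, F = 0, G = u^2 + 9, L = 0, M = -3/sqrt(u^2 + 9), N = 0, assemble
  H = (EN − 2FM + GL) / (2(EG − F²)) = 0.
At (u, v) = (1/2, -pi/2): H = 0.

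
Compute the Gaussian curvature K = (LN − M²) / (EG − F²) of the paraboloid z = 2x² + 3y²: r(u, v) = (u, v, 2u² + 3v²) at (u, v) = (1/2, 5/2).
K = 6/13225

Coefficients of the first fundamental form: E = 16*u^2 + 1, F = 24*u*v, G = 36*v^2 + 1.
Coefficients of the second fundamental form: L = 4/sqrt(16*u^2 + 36*v^2 + 1), M = 0, N = 6/sqrt(16*u^2 + 36*v^2 + 1).
Assemble K = (LN − M²)/(EG − F²) = 24/(256*u^4 + 1152*u^2*v^2 + 32*u^2 + 1296*v^4 + 72*v^2 + 1). At (u, v) = (1/2, 5/2): K = 6/13225.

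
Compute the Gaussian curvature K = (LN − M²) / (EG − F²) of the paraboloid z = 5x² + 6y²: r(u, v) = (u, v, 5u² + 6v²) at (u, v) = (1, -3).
K = 120/1951609

Coefficients of the first fundamental form: E = 100*u^2 + 1, F = 120*u*v, G = 144*v^2 + 1.
Coefficients of the second fundamental form: L = 10/sqrt(100*u^2 + 144*v^2 + 1), M = 0, N = 12/sqrt(100*u^2 + 144*v^2 + 1).
Assemble K = (LN − M²)/(EG − F²) = 120/(10000*u^4 + 28800*u^2*v^2 + 200*u^2 + 20736*v^4 + 288*v^2 + 1). At (u, v) = (1, -3): K = 120/1951609.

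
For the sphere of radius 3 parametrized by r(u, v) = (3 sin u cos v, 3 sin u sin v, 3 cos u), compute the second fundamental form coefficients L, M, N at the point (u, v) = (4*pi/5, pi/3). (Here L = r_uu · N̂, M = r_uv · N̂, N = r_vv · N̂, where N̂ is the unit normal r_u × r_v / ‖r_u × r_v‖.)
L = -3;  M = 0;  N = -15/8 + 3*sqrt(5)/8

Compute the unit normal N̂(u, v) = (sin(u)^2*cos(v)/Abs(sin(u)), sin(u)^2*sin(v)/Abs(sin(u)), sin(2*u)/(2*Abs(sin(u)))), and the second partials r_uu, r_uv, r_vv. Take dot products:
  L(u, v) = r_uu · N̂ = -3*sin(u)/Abs(sin(u)),
  M(u, v) = r_uv · N̂ = 0,
  N(u, v) = r_vv · N̂ = -3*sin(u)^3/Abs(sin(u)).
Evaluating at (u, v) = (4*pi/5, pi/3):
  L = -3, M = 0, N = -15/8 + 3*sqrt(5)/8.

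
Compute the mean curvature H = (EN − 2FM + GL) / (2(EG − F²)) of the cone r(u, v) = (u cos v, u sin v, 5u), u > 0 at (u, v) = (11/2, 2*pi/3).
H = 5*sqrt(26)/286

With E = 26, F = 0, G = u^2, L = 0, M = 0, N = 5*sqrt(26)*u^2/(26*Abs(u)), assemble
  H = (EN − 2FM + GL) / (2(EG − F²)) = 5*sqrt(26)/(52*Abs(u)).
At (u, v) = (11/2, 2*pi/3): H = 5*sqrt(26)/286.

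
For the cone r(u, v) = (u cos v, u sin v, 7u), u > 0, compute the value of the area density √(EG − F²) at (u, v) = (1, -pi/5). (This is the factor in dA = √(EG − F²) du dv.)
√(EG − F²)|_{(1, -pi/5)} = 5*sqrt(2)

E = 50, F = 0, G = u^2, so EG − F² = 50*u^2. Taking the positive square root: √(EG − F²) = 5*sqrt(2)*Abs(u). At (u, v) = (1, -pi/5): 5*sqrt(2).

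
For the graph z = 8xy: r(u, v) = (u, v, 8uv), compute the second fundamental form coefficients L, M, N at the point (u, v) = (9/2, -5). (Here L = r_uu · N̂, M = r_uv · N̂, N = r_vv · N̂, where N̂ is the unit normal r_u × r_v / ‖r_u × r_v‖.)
L = 0;  M = 8*sqrt(2897)/2897;  N = 0

Compute the unit normal N̂(u, v) = (-8*v/sqrt(64*u^2 + 64*v^2 + 1), -8*u/sqrt(64*u^2 + 64*v^2 + 1), 1/sqrt(64*u^2 + 64*v^2 + 1)), and the second partials r_uu, r_uv, r_vv. Take dot products:
  L(u, v) = r_uu · N̂ = 0,
  M(u, v) = r_uv · N̂ = 8/sqrt(64*u^2 + 64*v^2 + 1),
  N(u, v) = r_vv · N̂ = 0.
Evaluating at (u, v) = (9/2, -5):
  L = 0, M = 8*sqrt(2897)/2897, N = 0.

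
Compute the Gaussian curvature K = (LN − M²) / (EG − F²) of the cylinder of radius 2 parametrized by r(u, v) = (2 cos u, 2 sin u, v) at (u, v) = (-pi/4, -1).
K = 0

Coefficients of the first fundamental form: E = 4, F = 0, G = 1.
Coefficients of the second fundamental form: L = -2, M = 0, N = 0.
Assemble K = (LN − M²)/(EG − F²) = 0. At (u, v) = (-pi/4, -1): K = 0.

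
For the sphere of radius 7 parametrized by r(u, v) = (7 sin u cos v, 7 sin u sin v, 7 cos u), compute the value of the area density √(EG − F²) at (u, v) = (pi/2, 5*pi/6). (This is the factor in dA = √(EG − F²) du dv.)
√(EG − F²)|_{(pi/2, 5*pi/6)} = 49

E = 49, F = 0, G = 49*sin(u)^2, so EG − F² = 2401*sin(u)^2. Taking the positive square root: √(EG − F²) = 49*Abs(sin(u)). At (u, v) = (pi/2, 5*pi/6): 49.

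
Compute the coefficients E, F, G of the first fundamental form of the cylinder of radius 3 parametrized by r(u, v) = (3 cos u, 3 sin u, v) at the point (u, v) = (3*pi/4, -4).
E = 9;  F = 0;  G = 1

Partials: r_u = (-3*sin(u), 3*cos(u), 0), r_v = (0, 0, 1). As functions of (u, v):
  E = r_u · r_u = 9,
  F = r_u · r_v = 0,
  G = r_v · r_v = 1.
Evaluating at (u, v) = (3*pi/4, -4): E = 9, F = 0, G = 1.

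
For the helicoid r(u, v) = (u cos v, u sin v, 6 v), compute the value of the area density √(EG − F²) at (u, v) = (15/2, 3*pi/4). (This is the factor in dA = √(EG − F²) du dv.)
√(EG − F²)|_{(15/2, 3*pi/4)} = 3*sqrt(41)/2

E = 1, F = 0, G = u^2 + 36, so EG − F² = u^2 + 36. Taking the positive square root: √(EG − F²) = sqrt(u^2 + 36). At (u, v) = (15/2, 3*pi/4): 3*sqrt(41)/2.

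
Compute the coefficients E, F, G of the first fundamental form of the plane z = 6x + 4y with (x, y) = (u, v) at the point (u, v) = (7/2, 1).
E = 37;  F = 24;  G = 17

Partials: r_u = (1, 0, 6), r_v = (0, 1, 4). As functions of (u, v):
  E = r_u · r_u = 37,
  F = r_u · r_v = 24,
  G = r_v · r_v = 17.
Evaluating at (u, v) = (7/2, 1): E = 37, F = 24, G = 17.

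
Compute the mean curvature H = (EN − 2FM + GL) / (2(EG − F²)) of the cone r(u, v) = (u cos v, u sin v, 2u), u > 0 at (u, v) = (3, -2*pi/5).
H = sqrt(5)/15

With E = 5, F = 0, G = u^2, L = 0, M = 0, N = 2*sqrt(5)*u^2/(5*Abs(u)), assemble
  H = (EN − 2FM + GL) / (2(EG − F²)) = sqrt(5)/(5*Abs(u)).
At (u, v) = (3, -2*pi/5): H = sqrt(5)/15.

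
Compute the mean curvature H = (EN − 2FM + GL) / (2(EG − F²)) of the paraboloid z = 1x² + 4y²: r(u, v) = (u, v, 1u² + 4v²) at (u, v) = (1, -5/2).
H = 421*sqrt(5)/18225

With E = 4*u^2 + 1, F = 16*u*v, G = 64*v^2 + 1, L = 2/sqrt(4*u^2 + 64*v^2 + 1), M = 0, N = 8/sqrt(4*u^2 + 64*v^2 + 1), assemble
  H = (EN − 2FM + GL) / (2(EG − F²)) = (16*u^2 + 64*v^2 + 5)/(4*u^2 + 64*v^2 + 1)^(3/2).
At (u, v) = (1, -5/2): H = 421*sqrt(5)/18225.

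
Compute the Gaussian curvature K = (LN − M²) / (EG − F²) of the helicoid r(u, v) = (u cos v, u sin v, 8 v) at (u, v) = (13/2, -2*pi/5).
K = -1024/180625

Coefficients of the first fundamental form: E = 1, F = 0, G = u^2 + 64.
Coefficients of the second fundamental form: L = 0, M = -8/sqrt(u^2 + 64), N = 0.
Assemble K = (LN − M²)/(EG − F²) = -64/(u^2 + 64)^2. At (u, v) = (13/2, -2*pi/5): K = -1024/180625.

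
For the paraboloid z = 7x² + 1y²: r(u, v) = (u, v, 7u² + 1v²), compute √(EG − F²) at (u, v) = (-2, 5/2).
√(EG − F²)|_{(-2, 5/2)} = 9*sqrt(10)

E = 196*u^2 + 1, F = 28*u*v, G = 4*v^2 + 1; EG − F² = 196*u^2 + 4*v^2 + 1; √(EG − F²) = sqrt(196*u^2 + 4*v^2 + 1). At the given point: 9*sqrt(10).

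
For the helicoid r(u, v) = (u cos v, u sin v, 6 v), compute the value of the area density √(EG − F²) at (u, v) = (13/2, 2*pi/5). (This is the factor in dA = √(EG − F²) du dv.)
√(EG − F²)|_{(13/2, 2*pi/5)} = sqrt(313)/2

E = 1, F = 0, G = u^2 + 36, so EG − F² = u^2 + 36. Taking the positive square root: √(EG − F²) = sqrt(u^2 + 36). At (u, v) = (13/2, 2*pi/5): sqrt(313)/2.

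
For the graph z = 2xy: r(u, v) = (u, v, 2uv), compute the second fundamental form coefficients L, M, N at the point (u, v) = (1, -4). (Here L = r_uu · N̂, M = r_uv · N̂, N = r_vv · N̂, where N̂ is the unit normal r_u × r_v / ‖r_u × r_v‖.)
L = 0;  M = 2*sqrt(69)/69;  N = 0

Compute the unit normal N̂(u, v) = (-2*v/sqrt(4*u^2 + 4*v^2 + 1), -2*u/sqrt(4*u^2 + 4*v^2 + 1), 1/sqrt(4*u^2 + 4*v^2 + 1)), and the second partials r_uu, r_uv, r_vv. Take dot products:
  L(u, v) = r_uu · N̂ = 0,
  M(u, v) = r_uv · N̂ = 2/sqrt(4*u^2 + 4*v^2 + 1),
  N(u, v) = r_vv · N̂ = 0.
Evaluating at (u, v) = (1, -4):
  L = 0, M = 2*sqrt(69)/69, N = 0.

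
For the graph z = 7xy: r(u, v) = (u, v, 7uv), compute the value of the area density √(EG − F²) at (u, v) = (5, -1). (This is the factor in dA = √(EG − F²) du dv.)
√(EG − F²)|_{(5, -1)} = 5*sqrt(51)

E = 49*v^2 + 1, F = 49*u*v, G = 49*u^2 + 1, so EG − F² = 49*u^2 + 49*v^2 + 1. Taking the positive square root: √(EG − F²) = sqrt(49*u^2 + 49*v^2 + 1). At (u, v) = (5, -1): 5*sqrt(51).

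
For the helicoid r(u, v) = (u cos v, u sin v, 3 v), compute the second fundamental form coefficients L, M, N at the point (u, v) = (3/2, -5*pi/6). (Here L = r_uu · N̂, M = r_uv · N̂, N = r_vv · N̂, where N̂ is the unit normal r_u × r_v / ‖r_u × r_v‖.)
L = 0;  M = -2*sqrt(5)/5;  N = 0

Compute the unit normal N̂(u, v) = (3*sin(v)/sqrt(u^2 + 9), -3*cos(v)/sqrt(u^2 + 9), u/sqrt(u^2 + 9)), and the second partials r_uu, r_uv, r_vv. Take dot products:
  L(u, v) = r_uu · N̂ = 0,
  M(u, v) = r_uv · N̂ = -3/sqrt(u^2 + 9),
  N(u, v) = r_vv · N̂ = 0.
Evaluating at (u, v) = (3/2, -5*pi/6):
  L = 0, M = -2*sqrt(5)/5, N = 0.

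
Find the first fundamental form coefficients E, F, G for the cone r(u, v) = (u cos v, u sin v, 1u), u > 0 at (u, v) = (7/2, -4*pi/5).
E = 2;  F = 0;  G = 49/4

Partials: r_u = (cos(v), sin(v), 1), r_v = (-u*sin(v), u*cos(v), 0). As functions of (u, v):
  E = r_u · r_u = 2,
  F = r_u · r_v = 0,
  G = r_v · r_v = u^2.
Evaluating at (u, v) = (7/2, -4*pi/5): E = 2, F = 0, G = 49/4.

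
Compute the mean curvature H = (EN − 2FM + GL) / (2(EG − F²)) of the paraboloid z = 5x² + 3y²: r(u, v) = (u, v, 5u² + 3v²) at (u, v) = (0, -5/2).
H = 1133*sqrt(226)/51076

With E = 100*u^2 + 1, F = 60*u*v, G = 36*v^2 + 1, L = 10/sqrt(100*u^2 + 36*v^2 + 1), M = 0, N = 6/sqrt(100*u^2 + 36*v^2 + 1), assemble
  H = (EN − 2FM + GL) / (2(EG − F²)) = 4*(75*u^2 + 45*v^2 + 2)/(100*u^2 + 36*v^2 + 1)^(3/2).
At (u, v) = (0, -5/2): H = 1133*sqrt(226)/51076.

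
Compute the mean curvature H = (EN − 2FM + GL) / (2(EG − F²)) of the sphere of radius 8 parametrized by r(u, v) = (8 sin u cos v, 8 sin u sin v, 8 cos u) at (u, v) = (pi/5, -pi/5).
H = -1/8

With E = 64, F = 0, G = 64*sin(u)^2, L = -8*sin(u)/Abs(sin(u)), M = 0, N = -8*sin(u)^3/Abs(sin(u)), assemble
  H = (EN − 2FM + GL) / (2(EG − F²)) = -sin(u)/(8*Abs(sin(u))).
At (u, v) = (pi/5, -pi/5): H = -1/8.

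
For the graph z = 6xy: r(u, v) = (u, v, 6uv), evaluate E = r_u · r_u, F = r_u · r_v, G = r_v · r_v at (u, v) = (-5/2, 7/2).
E = 442;  F = -315;  G = 226

Partials: r_u = (1, 0, 6*v), r_v = (0, 1, 6*u). As functions of (u, v):
  E = r_u · r_u = 36*v^2 + 1,
  F = r_u · r_v = 36*u*v,
  G = r_v · r_v = 36*u^2 + 1.
Evaluating at (u, v) = (-5/2, 7/2): E = 442, F = -315, G = 226.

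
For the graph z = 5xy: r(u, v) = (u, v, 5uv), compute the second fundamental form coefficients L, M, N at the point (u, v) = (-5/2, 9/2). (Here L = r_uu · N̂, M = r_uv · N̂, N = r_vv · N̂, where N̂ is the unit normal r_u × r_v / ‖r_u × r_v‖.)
L = 0;  M = 5*sqrt(2654)/1327;  N = 0

Compute the unit normal N̂(u, v) = (-5*v/sqrt(25*u^2 + 25*v^2 + 1), -5*u/sqrt(25*u^2 + 25*v^2 + 1), 1/sqrt(25*u^2 + 25*v^2 + 1)), and the second partials r_uu, r_uv, r_vv. Take dot products:
  L(u, v) = r_uu · N̂ = 0,
  M(u, v) = r_uv · N̂ = 5/sqrt(25*u^2 + 25*v^2 + 1),
  N(u, v) = r_vv · N̂ = 0.
Evaluating at (u, v) = (-5/2, 9/2):
  L = 0, M = 5*sqrt(2654)/1327, N = 0.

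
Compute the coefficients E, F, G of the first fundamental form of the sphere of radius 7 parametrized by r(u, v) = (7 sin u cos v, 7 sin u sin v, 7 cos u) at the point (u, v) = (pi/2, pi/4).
E = 49;  F = 0;  G = 49

Partials: r_u = (7*cos(u)*cos(v), 7*sin(v)*cos(u), -7*sin(u)), r_v = (-7*sin(u)*sin(v), 7*sin(u)*cos(v), 0). As functions of (u, v):
  E = r_u · r_u = 49,
  F = r_u · r_v = 0,
  G = r_v · r_v = 49*sin(u)^2.
Evaluating at (u, v) = (pi/2, pi/4): E = 49, F = 0, G = 49.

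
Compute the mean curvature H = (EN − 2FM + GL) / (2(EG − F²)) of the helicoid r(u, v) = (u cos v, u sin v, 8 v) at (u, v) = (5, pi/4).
H = 0

With E = 1, F = 0, G = u^2 + 64, L = 0, M = -8/sqrt(u^2 + 64), N = 0, assemble
  H = (EN − 2FM + GL) / (2(EG − F²)) = 0.
At (u, v) = (5, pi/4): H = 0.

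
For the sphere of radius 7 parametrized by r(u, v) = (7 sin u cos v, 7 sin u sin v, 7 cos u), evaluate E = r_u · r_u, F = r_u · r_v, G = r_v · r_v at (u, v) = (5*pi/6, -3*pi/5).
E = 49;  F = 0;  G = 49/4

Partials: r_u = (7*cos(u)*cos(v), 7*sin(v)*cos(u), -7*sin(u)), r_v = (-7*sin(u)*sin(v), 7*sin(u)*cos(v), 0). As functions of (u, v):
  E = r_u · r_u = 49,
  F = r_u · r_v = 0,
  G = r_v · r_v = 49*sin(u)^2.
Evaluating at (u, v) = (5*pi/6, -3*pi/5): E = 49, F = 0, G = 49/4.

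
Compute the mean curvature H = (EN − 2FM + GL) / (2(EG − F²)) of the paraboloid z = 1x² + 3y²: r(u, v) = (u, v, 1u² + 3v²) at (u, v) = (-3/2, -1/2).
H = 40*sqrt(19)/361

With E = 4*u^2 + 1, F = 12*u*v, G = 36*v^2 + 1, L = 2/sqrt(4*u^2 + 36*v^2 + 1), M = 0, N = 6/sqrt(4*u^2 + 36*v^2 + 1), assemble
  H = (EN − 2FM + GL) / (2(EG − F²)) = 4*(3*u^2 + 9*v^2 + 1)/(4*u^2 + 36*v^2 + 1)^(3/2).
At (u, v) = (-3/2, -1/2): H = 40*sqrt(19)/361.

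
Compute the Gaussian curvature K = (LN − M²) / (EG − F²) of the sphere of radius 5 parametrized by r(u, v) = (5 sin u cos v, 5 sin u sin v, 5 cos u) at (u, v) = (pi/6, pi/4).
K = 1/25

Coefficients of the first fundamental form: E = 25, F = 0, G = 25*sin(u)^2.
Coefficients of the second fundamental form: L = -5*sin(u)/Abs(sin(u)), M = 0, N = -5*sin(u)^3/Abs(sin(u)).
Assemble K = (LN − M²)/(EG − F²) = 1/25. At (u, v) = (pi/6, pi/4): K = 1/25.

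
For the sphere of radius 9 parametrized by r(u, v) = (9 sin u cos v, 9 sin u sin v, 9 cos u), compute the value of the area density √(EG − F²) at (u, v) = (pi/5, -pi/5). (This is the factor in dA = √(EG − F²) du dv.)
√(EG − F²)|_{(pi/5, -pi/5)} = 81*sqrt(10 - 2*sqrt(5))/4

E = 81, F = 0, G = 81*sin(u)^2, so EG − F² = 6561*sin(u)^2. Taking the positive square root: √(EG − F²) = 81*Abs(sin(u)). At (u, v) = (pi/5, -pi/5): 81*sqrt(10 - 2*sqrt(5))/4.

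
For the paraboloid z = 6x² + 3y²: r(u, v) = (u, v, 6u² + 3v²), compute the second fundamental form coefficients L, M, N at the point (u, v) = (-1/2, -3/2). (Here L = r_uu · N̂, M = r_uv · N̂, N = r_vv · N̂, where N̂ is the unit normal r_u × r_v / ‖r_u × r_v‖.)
L = 6*sqrt(118)/59;  M = 0;  N = 3*sqrt(118)/59

Compute the unit normal N̂(u, v) = (-12*u/sqrt(144*u^2 + 36*v^2 + 1), -6*v/sqrt(144*u^2 + 36*v^2 + 1), 1/sqrt(144*u^2 + 36*v^2 + 1)), and the second partials r_uu, r_uv, r_vv. Take dot products:
  L(u, v) = r_uu · N̂ = 12/sqrt(144*u^2 + 36*v^2 + 1),
  M(u, v) = r_uv · N̂ = 0,
  N(u, v) = r_vv · N̂ = 6/sqrt(144*u^2 + 36*v^2 + 1).
Evaluating at (u, v) = (-1/2, -3/2):
  L = 6*sqrt(118)/59, M = 0, N = 3*sqrt(118)/59.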